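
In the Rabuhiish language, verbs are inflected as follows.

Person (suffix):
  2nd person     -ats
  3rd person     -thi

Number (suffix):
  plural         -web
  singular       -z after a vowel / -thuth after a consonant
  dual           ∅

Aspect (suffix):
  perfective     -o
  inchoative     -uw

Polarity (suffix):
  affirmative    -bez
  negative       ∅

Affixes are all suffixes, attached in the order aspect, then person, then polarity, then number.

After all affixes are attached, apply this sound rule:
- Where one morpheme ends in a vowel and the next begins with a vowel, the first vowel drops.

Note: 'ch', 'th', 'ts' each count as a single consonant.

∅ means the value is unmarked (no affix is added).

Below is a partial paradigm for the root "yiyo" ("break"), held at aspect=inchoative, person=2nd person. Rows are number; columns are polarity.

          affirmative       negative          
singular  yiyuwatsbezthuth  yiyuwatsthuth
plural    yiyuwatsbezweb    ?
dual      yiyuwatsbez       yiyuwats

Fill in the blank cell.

yiyuwatsweb

Attach aspect inchoative -uw → yiyouw.
Attach person 2nd person -ats → yiyouwats.
polarity = negative: zero marking, form stays yiyouwats.
Attach number plural -web → yiyouwatsweb.
Apply vowel deletion: yiyouwatsweb → yiyuwatsweb.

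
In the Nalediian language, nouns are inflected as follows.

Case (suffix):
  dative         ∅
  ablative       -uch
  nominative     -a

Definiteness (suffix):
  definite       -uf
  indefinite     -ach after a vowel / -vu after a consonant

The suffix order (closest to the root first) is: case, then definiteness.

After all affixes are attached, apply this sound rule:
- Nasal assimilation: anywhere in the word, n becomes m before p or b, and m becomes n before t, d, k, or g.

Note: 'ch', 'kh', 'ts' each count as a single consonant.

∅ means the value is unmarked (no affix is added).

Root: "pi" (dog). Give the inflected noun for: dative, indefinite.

case = dative: zero marking, form stays pi.
Attach definiteness indefinite -ach (after vowel 'i') → piach.
Nasal assimilation: no change.

piach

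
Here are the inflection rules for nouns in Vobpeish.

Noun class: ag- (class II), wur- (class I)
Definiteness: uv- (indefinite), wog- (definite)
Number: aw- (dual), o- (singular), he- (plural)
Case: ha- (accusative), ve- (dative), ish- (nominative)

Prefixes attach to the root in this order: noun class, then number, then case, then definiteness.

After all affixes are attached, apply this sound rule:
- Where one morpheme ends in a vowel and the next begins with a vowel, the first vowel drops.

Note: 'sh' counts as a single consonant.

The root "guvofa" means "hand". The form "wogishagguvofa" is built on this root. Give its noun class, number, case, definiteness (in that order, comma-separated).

class II, singular, nominative, definite

Segment: wog-ish-o-ag-guvofa.
noun class: ag- → class II.
number: o- → singular.
case: ish- → nominative.
definiteness: wog- → definite.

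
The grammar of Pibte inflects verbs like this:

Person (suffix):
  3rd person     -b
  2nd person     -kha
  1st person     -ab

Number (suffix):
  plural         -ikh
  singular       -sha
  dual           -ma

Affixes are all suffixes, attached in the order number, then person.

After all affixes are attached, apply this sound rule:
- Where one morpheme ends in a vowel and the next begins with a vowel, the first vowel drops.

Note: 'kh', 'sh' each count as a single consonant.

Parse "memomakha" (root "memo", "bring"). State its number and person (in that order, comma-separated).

dual, 2nd person

Segment: memo-ma-kha.
number: -ma → dual.
person: -kha → 2nd person.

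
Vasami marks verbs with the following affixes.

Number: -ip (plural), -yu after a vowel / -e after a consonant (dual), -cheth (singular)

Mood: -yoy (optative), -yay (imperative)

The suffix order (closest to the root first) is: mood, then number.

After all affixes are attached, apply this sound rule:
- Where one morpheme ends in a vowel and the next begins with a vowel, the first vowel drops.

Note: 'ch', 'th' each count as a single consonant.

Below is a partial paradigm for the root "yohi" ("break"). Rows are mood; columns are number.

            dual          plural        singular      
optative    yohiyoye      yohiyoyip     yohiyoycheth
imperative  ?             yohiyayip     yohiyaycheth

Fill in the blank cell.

yohiyaye

Attach mood imperative -yay → yohiyay.
Attach number dual -e (after consonant 'y') → yohiyaye.
Vowel deletion: no change.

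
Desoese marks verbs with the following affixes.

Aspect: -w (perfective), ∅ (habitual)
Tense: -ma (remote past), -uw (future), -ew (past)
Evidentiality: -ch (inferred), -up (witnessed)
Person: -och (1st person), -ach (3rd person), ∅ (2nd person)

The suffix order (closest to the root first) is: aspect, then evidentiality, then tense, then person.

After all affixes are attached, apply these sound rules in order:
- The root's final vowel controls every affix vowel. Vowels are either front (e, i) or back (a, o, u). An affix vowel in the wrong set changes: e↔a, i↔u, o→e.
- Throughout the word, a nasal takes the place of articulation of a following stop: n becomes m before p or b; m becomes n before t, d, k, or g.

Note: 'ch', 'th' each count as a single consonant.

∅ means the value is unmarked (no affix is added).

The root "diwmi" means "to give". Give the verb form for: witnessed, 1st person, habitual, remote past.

aspect = habitual: zero marking, form stays diwmi.
Attach evidentiality witnessed -up → diwmiup.
Attach tense remote past -ma → diwmiupma.
Attach person 1st person -och → diwmiupmaoch.
Apply vowel harmony: diwmiupmaoch → diwmiipmeech.
Nasal assimilation: no change.

diwmiipmeech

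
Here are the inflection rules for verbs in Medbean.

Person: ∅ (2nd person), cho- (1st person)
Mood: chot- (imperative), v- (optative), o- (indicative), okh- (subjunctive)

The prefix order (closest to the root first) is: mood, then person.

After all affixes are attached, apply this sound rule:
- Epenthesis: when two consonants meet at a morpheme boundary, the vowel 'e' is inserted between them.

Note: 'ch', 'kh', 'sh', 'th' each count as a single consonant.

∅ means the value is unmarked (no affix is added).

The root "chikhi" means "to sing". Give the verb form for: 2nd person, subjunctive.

okhechikhi

Attach mood subjunctive okh- → okhchikhi.
person = 2nd person: zero marking, form stays okhchikhi.
Apply epenthesis: okhchikhi → okhechikhi.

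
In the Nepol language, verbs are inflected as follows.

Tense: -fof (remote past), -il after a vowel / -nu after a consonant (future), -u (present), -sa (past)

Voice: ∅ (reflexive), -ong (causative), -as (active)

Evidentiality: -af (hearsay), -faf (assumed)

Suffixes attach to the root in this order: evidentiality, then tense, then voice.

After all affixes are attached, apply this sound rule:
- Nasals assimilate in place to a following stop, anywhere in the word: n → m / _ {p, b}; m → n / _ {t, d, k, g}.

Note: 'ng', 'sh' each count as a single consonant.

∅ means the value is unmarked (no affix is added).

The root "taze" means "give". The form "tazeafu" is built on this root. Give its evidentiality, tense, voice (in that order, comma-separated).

hearsay, present, reflexive

Segment: taze-af-u.
evidentiality: -af → hearsay.
tense: -u → present.
voice: ∅ → reflexive.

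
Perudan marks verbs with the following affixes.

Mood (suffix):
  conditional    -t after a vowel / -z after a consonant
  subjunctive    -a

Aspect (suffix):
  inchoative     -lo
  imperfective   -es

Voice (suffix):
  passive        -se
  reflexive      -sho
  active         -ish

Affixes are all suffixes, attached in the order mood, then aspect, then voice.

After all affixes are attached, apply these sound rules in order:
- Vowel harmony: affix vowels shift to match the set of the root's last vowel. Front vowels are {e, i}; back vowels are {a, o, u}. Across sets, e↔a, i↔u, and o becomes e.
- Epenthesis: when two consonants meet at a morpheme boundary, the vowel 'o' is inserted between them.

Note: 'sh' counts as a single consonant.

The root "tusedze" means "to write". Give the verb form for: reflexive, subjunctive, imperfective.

Attach mood subjunctive -a → tusedzea.
Attach aspect imperfective -es → tusedzeaes.
Attach voice reflexive -sho → tusedzeaessho.
Apply vowel harmony: tusedzeaessho → tusedzeeesshe.
Apply epenthesis: tusedzeeesshe → tusedzeeesoshe.

tusedzeeesoshe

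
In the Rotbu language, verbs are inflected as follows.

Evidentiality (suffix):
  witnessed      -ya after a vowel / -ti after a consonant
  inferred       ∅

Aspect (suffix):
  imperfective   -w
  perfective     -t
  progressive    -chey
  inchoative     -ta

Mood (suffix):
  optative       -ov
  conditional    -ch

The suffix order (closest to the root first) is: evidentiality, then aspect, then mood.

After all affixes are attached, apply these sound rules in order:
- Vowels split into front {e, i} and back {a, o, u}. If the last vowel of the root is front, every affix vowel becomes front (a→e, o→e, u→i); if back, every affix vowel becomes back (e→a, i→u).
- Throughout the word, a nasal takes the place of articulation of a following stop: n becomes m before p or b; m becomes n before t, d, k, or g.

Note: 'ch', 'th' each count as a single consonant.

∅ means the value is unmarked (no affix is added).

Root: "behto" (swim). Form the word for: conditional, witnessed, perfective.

behtoyatch

Attach evidentiality witnessed -ya (after vowel 'o') → behtoya.
Attach aspect perfective -t → behtoyat.
Attach mood conditional -ch → behtoyatch.
Vowel harmony: no change.
Nasal assimilation: no change.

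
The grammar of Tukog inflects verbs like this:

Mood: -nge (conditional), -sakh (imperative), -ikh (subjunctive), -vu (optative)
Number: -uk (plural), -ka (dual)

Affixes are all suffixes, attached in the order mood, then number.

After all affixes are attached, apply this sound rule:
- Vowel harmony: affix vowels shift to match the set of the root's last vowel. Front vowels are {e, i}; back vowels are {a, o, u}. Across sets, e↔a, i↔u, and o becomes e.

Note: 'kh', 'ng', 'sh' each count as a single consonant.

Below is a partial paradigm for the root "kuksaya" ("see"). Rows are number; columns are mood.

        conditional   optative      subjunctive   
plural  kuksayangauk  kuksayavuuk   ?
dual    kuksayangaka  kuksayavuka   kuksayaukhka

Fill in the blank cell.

Attach mood subjunctive -ikh → kuksayaikh.
Attach number plural -uk → kuksayaikhuk.
Apply vowel harmony: kuksayaikhuk → kuksayaukhuk.

kuksayaukhuk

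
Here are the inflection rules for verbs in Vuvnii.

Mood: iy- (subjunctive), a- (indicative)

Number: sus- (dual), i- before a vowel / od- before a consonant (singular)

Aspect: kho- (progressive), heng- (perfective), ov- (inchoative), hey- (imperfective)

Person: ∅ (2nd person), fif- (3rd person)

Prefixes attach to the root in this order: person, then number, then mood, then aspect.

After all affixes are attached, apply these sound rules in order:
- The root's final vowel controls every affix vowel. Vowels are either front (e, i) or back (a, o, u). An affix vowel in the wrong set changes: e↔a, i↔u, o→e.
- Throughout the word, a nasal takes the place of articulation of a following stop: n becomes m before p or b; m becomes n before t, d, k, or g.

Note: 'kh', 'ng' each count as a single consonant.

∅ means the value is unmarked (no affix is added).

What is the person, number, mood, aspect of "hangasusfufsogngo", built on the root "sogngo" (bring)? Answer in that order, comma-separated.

3rd person, dual, indicative, perfective

Segment: heng-a-sus-fif-sogngo.
person: fif- → 3rd person.
number: sus- → dual.
mood: a- → indicative.
aspect: heng- → perfective.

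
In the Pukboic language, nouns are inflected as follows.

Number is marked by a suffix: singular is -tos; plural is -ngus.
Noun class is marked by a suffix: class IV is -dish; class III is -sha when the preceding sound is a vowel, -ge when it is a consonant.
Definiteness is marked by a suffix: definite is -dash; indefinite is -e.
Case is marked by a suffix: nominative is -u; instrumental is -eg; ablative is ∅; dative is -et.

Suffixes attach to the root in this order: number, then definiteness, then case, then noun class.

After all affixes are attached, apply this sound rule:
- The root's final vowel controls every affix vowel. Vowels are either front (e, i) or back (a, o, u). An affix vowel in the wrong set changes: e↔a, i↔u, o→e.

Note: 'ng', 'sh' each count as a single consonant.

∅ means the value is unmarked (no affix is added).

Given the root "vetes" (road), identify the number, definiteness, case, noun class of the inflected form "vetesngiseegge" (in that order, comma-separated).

plural, indefinite, instrumental, class III

Segment: vetes-ngus-e-eg-ge.
number: -ngus → plural.
definiteness: -e → indefinite.
case: -eg → instrumental.
noun class: -sha/ge → class III.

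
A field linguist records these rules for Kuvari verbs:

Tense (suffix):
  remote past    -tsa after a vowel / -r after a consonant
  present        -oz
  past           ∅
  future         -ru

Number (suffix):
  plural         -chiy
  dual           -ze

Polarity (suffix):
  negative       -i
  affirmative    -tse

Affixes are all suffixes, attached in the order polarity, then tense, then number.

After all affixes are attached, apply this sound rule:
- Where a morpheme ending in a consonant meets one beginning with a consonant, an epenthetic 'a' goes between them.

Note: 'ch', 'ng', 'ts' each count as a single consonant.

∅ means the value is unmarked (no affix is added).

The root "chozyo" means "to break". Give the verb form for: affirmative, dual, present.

chozyotseozaze

Attach polarity affirmative -tse → chozyotse.
Attach tense present -oz → chozyotseoz.
Attach number dual -ze → chozyotseozze.
Apply epenthesis: chozyotseozze → chozyotseozaze.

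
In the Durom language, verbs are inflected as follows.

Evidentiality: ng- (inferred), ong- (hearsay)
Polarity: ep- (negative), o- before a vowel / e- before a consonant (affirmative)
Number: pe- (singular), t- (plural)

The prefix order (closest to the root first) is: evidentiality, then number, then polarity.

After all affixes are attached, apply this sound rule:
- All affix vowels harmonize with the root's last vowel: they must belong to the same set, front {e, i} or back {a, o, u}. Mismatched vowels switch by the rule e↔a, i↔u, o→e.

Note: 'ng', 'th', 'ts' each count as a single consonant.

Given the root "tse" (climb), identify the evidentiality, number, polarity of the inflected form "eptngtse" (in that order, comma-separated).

Segment: ep-t-ng-tse.
evidentiality: ng- → inferred.
number: t- → plural.
polarity: ep- → negative.

inferred, plural, negative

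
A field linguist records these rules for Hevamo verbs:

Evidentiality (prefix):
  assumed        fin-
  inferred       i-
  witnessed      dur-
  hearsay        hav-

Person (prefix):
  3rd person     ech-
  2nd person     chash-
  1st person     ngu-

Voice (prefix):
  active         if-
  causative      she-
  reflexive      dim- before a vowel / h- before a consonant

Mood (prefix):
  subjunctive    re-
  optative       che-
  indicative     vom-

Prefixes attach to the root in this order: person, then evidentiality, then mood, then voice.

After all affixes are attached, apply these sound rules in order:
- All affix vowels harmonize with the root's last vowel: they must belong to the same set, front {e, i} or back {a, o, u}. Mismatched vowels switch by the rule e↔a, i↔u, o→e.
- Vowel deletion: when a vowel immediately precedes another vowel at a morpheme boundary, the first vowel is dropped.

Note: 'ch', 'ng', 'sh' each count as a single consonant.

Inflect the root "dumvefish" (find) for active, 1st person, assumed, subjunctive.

Attach person 1st person ngu- → ngudumvefish.
Attach evidentiality assumed fin- → finngudumvefish.
Attach mood subjunctive re- → refinngudumvefish.
Attach voice active if- → ifrefinngudumvefish.
Apply vowel harmony: ifrefinngudumvefish → ifrefinngidumvefish.
Vowel deletion: no change.

ifrefinngidumvefish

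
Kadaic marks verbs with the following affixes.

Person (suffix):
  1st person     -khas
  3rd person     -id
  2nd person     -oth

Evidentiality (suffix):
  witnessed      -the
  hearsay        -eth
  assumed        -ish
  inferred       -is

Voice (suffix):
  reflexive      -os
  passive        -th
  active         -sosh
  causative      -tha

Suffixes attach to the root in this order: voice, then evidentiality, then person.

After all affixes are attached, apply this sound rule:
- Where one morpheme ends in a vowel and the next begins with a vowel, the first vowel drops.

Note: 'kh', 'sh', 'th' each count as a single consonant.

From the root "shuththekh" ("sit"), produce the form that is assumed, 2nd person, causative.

shuththekhthishoth

Attach voice causative -tha → shuththekhtha.
Attach evidentiality assumed -ish → shuththekhthaish.
Attach person 2nd person -oth → shuththekhthaishoth.
Apply vowel deletion: shuththekhthaishoth → shuththekhthishoth.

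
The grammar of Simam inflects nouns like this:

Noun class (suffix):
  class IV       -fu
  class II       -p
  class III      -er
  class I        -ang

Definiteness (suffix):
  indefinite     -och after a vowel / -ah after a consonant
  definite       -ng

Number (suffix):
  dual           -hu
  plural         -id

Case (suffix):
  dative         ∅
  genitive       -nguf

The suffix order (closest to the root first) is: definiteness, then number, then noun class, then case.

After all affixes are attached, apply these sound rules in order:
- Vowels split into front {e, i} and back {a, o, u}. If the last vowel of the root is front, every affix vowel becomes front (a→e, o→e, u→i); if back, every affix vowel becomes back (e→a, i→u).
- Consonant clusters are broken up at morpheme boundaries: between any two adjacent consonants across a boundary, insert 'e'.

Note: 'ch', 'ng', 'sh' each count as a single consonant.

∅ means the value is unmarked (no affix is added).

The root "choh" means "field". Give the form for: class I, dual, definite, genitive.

chohengehuangenguf

Attach definiteness definite -ng → chohng.
Attach number dual -hu → chohnghu.
Attach noun class class I -ang → chohnghuang.
Attach case genitive -nguf → chohnghuangnguf.
Vowel harmony: no change.
Apply epenthesis: chohnghuangnguf → chohengehuangenguf.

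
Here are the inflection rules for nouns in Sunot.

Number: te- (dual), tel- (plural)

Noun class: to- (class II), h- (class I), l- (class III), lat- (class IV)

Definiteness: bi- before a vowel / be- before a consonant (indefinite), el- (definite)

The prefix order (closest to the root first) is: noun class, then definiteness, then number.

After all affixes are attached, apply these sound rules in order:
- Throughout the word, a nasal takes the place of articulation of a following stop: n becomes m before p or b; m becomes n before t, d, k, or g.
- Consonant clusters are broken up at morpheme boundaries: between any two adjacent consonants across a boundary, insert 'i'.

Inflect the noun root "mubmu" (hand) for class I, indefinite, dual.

Attach noun class class I h- → hmubmu.
Attach definiteness indefinite be- (before consonant 'h') → behmubmu.
Attach number dual te- → tebehmubmu.
Nasal assimilation: no change.
Apply epenthesis: tebehmubmu → tebehimubmu.

tebehimubmu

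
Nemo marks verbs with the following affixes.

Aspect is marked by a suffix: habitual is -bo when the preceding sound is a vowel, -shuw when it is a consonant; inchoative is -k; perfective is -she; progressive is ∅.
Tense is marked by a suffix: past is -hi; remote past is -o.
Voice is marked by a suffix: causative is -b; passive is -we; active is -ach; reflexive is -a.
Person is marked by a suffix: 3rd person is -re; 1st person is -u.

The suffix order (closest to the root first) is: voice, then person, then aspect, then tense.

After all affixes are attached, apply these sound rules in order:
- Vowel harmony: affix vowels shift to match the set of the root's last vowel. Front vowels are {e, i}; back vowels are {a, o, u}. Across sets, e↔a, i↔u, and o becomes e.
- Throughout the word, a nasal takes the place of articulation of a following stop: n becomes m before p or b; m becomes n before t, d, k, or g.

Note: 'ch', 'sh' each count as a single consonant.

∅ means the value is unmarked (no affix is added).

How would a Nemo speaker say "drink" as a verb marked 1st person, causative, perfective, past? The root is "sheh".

Attach voice causative -b → shehb.
Attach person 1st person -u → shehbu.
Attach aspect perfective -she → shehbushe.
Attach tense past -hi → shehbushehi.
Apply vowel harmony: shehbushehi → shehbishehi.
Nasal assimilation: no change.

shehbishehi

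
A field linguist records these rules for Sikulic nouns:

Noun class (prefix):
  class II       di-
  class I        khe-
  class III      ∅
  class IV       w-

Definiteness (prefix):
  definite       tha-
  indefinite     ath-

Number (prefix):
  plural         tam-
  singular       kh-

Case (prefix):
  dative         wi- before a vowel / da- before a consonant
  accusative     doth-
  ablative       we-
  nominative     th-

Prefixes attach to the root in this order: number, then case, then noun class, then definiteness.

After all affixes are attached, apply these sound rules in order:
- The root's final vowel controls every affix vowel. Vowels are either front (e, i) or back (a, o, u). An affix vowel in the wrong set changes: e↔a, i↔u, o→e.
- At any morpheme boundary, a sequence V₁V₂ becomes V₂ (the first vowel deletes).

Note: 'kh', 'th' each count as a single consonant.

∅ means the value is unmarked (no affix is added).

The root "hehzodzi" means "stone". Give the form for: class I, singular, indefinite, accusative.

ethkhedethkhhehzodzi

Attach number singular kh- → khhehzodzi.
Attach case accusative doth- → dothkhhehzodzi.
Attach noun class class I khe- → khedothkhhehzodzi.
Attach definiteness indefinite ath- → athkhedothkhhehzodzi.
Apply vowel harmony: athkhedothkhhehzodzi → ethkhedethkhhehzodzi.
Vowel deletion: no change.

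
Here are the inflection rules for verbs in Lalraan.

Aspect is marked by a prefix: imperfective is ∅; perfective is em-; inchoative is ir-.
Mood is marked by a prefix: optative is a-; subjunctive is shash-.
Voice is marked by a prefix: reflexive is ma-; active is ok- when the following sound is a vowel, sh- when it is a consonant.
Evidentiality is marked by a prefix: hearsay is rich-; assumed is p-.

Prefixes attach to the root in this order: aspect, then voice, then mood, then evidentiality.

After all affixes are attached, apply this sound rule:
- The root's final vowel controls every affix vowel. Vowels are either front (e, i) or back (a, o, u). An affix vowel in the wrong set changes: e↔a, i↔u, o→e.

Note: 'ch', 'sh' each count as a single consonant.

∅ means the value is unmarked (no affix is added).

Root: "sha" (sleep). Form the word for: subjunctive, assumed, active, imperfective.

pshashshsha

aspect = imperfective: zero marking, form stays sha.
Attach voice active sh- (before consonant 'sh') → shsha.
Attach mood subjunctive shash- → shashshsha.
Attach evidentiality assumed p- → pshashshsha.
Vowel harmony: no change.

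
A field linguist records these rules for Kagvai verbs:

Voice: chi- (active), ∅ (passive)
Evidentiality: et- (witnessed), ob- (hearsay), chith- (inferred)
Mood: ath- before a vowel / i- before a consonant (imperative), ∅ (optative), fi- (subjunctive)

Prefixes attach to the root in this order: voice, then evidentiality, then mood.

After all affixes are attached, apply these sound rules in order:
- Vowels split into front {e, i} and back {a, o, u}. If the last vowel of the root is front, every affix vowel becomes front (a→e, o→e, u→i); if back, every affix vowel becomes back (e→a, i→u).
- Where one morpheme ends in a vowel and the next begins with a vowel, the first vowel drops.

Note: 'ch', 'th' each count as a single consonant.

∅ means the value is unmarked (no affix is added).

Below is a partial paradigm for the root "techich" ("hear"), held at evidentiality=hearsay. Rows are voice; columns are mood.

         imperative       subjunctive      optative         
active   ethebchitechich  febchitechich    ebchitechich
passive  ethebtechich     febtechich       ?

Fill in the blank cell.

ebtechich

voice = passive: zero marking, form stays techich.
Attach evidentiality hearsay ob- → obtechich.
mood = optative: zero marking, form stays obtechich.
Apply vowel harmony: obtechich → ebtechich.
Vowel deletion: no change.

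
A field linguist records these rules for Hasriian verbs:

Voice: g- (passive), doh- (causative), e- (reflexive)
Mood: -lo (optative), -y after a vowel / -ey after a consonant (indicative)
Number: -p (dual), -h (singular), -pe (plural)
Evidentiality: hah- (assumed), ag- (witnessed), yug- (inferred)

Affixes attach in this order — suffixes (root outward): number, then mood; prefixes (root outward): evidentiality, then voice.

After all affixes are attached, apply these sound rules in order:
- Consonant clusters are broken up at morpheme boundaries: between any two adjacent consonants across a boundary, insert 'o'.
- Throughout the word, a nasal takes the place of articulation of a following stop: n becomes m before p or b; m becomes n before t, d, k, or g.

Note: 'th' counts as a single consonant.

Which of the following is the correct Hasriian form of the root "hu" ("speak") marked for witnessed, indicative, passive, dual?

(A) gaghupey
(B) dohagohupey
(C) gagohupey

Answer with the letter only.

C

Attach evidentiality witnessed ag- → aghu.
Attach number dual -p → aghup.
Attach voice passive g- → gaghup.
Attach mood indicative -ey (after consonant 'p') → gaghupey.
Apply epenthesis: gaghupey → gagohupey.
Nasal assimilation: no change.
So the correct form is gagohupey, option (C).
(A) gaghupey is wrong: it fails to apply the sound rule(s).
(B) dohagohupey is wrong: it uses causative instead of passive for voice.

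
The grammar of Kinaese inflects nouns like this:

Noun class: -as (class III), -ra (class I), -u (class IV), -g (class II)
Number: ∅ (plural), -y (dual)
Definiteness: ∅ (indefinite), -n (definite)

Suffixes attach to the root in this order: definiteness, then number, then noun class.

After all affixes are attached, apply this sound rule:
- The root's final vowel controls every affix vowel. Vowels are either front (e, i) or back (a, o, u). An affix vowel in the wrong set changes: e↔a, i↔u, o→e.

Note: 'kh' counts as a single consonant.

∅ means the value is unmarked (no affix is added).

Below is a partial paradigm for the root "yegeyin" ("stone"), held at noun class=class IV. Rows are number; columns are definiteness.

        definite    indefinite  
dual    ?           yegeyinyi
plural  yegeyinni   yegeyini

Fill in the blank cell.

Attach definiteness definite -n → yegeyinn.
Attach number dual -y → yegeyinny.
Attach noun class class IV -u → yegeyinnyu.
Apply vowel harmony: yegeyinnyu → yegeyinnyi.

yegeyinnyi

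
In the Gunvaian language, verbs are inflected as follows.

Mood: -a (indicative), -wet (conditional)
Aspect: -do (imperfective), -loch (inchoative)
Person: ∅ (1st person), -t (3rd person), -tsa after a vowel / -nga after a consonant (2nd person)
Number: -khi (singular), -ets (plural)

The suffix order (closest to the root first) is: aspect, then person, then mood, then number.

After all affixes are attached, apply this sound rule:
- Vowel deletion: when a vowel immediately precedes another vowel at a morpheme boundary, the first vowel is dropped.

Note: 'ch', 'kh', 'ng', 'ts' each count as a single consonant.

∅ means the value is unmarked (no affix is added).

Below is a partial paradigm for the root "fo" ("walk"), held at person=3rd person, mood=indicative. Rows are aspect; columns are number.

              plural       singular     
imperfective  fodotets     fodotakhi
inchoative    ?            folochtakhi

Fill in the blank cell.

folochtets

Attach aspect inchoative -loch → foloch.
Attach person 3rd person -t → folocht.
Attach mood indicative -a → folochta.
Attach number plural -ets → folochtaets.
Apply vowel deletion: folochtaets → folochtets.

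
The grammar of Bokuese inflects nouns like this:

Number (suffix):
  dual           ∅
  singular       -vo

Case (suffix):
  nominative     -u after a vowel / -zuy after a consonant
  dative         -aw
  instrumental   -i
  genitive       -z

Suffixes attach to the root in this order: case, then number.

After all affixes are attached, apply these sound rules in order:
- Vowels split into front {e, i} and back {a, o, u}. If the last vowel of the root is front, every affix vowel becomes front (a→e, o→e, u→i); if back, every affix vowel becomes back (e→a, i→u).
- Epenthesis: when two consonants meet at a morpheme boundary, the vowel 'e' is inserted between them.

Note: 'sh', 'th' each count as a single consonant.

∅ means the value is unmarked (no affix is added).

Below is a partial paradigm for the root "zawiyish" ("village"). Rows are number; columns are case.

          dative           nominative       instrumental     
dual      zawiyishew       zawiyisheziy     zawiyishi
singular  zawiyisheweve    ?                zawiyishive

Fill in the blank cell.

zawiyisheziyeve

Attach case nominative -zuy (after consonant 'sh') → zawiyishzuy.
Attach number singular -vo → zawiyishzuyvo.
Apply vowel harmony: zawiyishzuyvo → zawiyishziyve.
Apply epenthesis: zawiyishziyve → zawiyisheziyeve.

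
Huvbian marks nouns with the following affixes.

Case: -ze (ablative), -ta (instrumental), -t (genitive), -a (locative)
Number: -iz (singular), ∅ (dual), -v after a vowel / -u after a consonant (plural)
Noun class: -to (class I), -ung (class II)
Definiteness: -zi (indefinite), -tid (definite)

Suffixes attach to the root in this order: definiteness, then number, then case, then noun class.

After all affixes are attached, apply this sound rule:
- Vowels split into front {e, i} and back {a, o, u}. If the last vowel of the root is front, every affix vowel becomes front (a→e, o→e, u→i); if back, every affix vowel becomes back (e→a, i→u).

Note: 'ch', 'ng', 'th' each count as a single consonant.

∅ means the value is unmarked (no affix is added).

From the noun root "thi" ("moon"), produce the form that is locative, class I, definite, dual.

Attach definiteness definite -tid → thitid.
number = dual: zero marking, form stays thitid.
Attach case locative -a → thitida.
Attach noun class class I -to → thitidato.
Apply vowel harmony: thitidato → thitidete.

thitidete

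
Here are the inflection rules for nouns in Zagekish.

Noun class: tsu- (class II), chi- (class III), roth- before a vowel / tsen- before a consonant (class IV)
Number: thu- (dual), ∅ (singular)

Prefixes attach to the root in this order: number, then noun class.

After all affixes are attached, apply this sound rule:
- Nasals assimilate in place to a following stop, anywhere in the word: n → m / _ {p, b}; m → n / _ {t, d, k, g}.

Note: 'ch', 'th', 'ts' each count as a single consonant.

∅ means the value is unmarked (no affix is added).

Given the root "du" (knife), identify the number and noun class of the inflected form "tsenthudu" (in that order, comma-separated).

dual, class IV

Segment: tsen-thu-du.
number: thu- → dual.
noun class: roth/tsen- → class IV.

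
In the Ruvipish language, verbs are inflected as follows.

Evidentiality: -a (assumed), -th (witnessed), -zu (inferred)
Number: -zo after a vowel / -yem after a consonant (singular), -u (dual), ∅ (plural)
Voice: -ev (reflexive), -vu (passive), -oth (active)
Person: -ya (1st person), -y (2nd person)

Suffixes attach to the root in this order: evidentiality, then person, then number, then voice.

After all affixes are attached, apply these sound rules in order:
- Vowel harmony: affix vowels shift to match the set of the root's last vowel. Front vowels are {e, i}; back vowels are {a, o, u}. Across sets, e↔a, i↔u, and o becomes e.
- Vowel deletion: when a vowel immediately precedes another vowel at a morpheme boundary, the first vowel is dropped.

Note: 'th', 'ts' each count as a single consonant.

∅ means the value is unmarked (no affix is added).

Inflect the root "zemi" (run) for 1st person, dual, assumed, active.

Attach evidentiality assumed -a → zemia.
Attach person 1st person -ya → zemiaya.
Attach number dual -u → zemiayau.
Attach voice active -oth → zemiayauoth.
Apply vowel harmony: zemiayauoth → zemieyeieth.
Apply vowel deletion: zemieyeieth → zemeyeth.

zemeyeth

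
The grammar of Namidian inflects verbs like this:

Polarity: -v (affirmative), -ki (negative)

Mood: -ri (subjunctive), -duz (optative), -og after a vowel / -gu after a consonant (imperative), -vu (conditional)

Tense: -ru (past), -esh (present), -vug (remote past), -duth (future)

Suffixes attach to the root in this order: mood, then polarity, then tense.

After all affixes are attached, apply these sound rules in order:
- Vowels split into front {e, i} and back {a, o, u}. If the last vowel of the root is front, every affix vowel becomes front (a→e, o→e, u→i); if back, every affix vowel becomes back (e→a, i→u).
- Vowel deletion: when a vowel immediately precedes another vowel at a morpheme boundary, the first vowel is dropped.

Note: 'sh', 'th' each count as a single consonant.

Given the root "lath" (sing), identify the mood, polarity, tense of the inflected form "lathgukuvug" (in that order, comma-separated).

imperative, negative, remote past

Segment: lath-gu-ki-vug.
mood: -og/gu → imperative.
polarity: -ki → negative.
tense: -vug → remote past.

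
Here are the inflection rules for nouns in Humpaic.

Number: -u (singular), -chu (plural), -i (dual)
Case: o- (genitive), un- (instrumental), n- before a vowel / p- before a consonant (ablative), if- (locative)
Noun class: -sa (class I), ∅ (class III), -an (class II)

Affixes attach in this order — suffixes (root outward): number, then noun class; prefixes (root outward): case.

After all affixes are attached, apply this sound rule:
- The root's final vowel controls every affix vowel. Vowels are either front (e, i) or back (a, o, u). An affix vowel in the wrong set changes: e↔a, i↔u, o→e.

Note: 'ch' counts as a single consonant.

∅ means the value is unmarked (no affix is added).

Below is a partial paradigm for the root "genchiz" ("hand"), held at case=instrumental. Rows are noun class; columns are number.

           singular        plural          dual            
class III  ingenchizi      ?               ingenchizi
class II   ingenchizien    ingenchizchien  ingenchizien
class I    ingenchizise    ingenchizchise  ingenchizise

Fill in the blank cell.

ingenchizchi

Attach number plural -chu → genchizchu.
noun class = class III: zero marking, form stays genchizchu.
Attach case instrumental un- → ungenchizchu.
Apply vowel harmony: ungenchizchu → ingenchizchi.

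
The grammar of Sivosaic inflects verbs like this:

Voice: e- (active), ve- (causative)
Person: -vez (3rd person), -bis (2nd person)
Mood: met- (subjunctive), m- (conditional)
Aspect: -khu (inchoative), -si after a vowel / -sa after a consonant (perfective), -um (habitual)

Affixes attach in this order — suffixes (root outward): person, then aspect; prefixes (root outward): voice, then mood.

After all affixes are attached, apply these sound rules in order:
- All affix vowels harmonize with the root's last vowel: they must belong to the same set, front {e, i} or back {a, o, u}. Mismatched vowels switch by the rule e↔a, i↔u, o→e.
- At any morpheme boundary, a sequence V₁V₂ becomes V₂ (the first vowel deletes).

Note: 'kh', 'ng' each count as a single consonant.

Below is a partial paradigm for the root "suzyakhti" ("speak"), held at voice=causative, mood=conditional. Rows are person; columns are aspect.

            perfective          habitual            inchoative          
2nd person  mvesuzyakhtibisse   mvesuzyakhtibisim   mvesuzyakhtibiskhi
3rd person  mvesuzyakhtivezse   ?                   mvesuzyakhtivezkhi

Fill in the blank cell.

Attach voice causative ve- → vesuzyakhti.
Attach person 3rd person -vez → vesuzyakhtivez.
Attach aspect habitual -um → vesuzyakhtivezum.
Attach mood conditional m- → mvesuzyakhtivezum.
Apply vowel harmony: mvesuzyakhtivezum → mvesuzyakhtivezim.
Vowel deletion: no change.

mvesuzyakhtivezim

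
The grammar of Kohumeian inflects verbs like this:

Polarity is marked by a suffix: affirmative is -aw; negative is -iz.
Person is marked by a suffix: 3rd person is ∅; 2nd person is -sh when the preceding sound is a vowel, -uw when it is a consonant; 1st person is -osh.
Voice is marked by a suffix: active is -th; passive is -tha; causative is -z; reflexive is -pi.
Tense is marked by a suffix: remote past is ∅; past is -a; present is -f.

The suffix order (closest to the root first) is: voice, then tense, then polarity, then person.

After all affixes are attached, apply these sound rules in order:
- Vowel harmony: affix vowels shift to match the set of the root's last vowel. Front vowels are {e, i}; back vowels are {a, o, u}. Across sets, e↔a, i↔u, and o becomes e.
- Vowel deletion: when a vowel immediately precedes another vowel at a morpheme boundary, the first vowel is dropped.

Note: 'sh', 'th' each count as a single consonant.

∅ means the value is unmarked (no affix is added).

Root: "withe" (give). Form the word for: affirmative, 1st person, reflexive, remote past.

withepewesh

Attach voice reflexive -pi → withepi.
tense = remote past: zero marking, form stays withepi.
Attach polarity affirmative -aw → withepiaw.
Attach person 1st person -osh → withepiawosh.
Apply vowel harmony: withepiawosh → withepiewesh.
Apply vowel deletion: withepiewesh → withepewesh.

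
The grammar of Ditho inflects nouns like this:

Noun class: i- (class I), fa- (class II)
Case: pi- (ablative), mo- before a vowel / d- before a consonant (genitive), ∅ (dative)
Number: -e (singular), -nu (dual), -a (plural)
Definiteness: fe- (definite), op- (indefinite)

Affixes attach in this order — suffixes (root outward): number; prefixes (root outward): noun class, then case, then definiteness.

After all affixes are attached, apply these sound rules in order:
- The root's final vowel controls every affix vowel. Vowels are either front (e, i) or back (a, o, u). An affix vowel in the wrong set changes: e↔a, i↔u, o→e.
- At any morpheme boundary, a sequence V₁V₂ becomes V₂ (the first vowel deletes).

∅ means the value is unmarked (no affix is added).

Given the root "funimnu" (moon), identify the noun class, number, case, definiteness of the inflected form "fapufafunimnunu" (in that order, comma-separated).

class II, dual, ablative, definite

Segment: fe-pi-fa-funimnu-nu.
noun class: fa- → class II.
number: -nu → dual.
case: pi- → ablative.
definiteness: fe- → definite.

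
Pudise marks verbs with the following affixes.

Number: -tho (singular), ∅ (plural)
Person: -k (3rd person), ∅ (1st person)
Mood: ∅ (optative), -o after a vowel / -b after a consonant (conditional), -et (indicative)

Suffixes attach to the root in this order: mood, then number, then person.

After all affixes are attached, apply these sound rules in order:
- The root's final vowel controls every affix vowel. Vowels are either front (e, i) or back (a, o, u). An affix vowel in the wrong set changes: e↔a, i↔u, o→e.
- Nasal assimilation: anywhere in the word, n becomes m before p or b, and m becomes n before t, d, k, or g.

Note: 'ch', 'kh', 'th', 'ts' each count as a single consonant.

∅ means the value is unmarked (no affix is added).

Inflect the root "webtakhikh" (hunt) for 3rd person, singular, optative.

mood = optative: zero marking, form stays webtakhikh.
Attach number singular -tho → webtakhikhtho.
Attach person 3rd person -k → webtakhikhthok.
Apply vowel harmony: webtakhikhthok → webtakhikhthek.
Nasal assimilation: no change.

webtakhikhthek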